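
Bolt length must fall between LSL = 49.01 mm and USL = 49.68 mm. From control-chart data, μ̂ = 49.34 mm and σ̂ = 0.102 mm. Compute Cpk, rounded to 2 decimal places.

1.08

Cpu = (USL − μ̂) / (3σ̂) = (49.68 − 49.34) / (3 × 0.102) = 1.1111; Cpl = (μ̂ − LSL) / (3σ̂) = (49.34 − 49.01) / (3 × 0.102) = 1.0784; Cpk = min(Cpu, Cpl) = 1.0784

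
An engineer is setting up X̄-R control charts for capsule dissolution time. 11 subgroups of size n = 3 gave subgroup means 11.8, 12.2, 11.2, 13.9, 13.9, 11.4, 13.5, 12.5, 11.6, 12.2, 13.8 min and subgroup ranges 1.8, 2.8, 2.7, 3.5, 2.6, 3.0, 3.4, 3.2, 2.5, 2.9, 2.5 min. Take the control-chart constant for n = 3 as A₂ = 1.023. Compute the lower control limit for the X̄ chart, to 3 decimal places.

X̄̄ = (11.8 + 12.2 + 11.2 + 13.9 + 13.9 + 11.4 + 13.5 + 12.5 + 11.6 + 12.2 + 13.8) / 11 = 138.0000 / 11 = 12.5455
R̄ = (1.8 + 2.8 + 2.7 + 3.5 + 2.6 + 3.0 + 3.4 + 3.2 + 2.5 + 2.9 + 2.5) / 11 = 30.9000 / 11 = 2.8091
LCL = X̄̄ − A₂·R̄ = 12.5455 − 1.023 × 2.8091 = 9.6718

9.672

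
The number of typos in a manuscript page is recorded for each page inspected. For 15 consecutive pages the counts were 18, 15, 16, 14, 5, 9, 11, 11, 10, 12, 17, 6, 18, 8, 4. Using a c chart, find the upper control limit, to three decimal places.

21.818

c̄ = (18 + 15 + 16 + 14 + 5 + 9 + 11 + 11 + 10 + 12 + 17 + 6 + 18 + 8 + 4) / 15 = 174 / 15 = 11.6000
UCL = c̄ + 3√c̄ = 11.6000 + 3 × √11.6000 = 11.6000 + 3 × 3.4059 = 21.8176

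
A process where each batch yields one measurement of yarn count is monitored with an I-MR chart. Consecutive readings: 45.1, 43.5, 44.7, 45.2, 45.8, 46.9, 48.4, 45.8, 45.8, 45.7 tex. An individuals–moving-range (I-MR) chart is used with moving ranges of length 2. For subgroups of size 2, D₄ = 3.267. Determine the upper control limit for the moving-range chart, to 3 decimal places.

Moving ranges: 1.6, 1.2, 0.5, 0.6, 1.1, 1.5, 2.6, 0.0, 0.1; M̄R̄ = 9.2000 / 9 = 1.0222
UCL_MR = D₄·M̄R̄ = 3.267 × 1.0222 = 3.3396

3.340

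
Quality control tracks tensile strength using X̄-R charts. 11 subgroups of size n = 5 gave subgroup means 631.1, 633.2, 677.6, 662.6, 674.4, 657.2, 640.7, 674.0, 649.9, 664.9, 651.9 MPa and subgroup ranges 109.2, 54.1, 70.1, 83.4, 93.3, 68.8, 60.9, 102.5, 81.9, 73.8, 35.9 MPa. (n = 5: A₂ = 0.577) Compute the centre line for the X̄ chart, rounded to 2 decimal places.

656.14

X̄̄ = (631.1 + 633.2 + 677.6 + 662.6 + 674.4 + 657.2 + 640.7 + 674.0 + 649.9 + 664.9 + 651.9) / 11 = 7217.5000 / 11 = 656.1364
CL = X̄̄ = 656.1364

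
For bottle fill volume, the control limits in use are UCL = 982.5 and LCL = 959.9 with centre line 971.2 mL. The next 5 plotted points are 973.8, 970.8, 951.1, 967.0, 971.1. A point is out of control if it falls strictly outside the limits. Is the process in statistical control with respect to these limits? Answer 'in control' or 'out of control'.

out of control

Compare each point to [959.9, 982.5]: sample 3 = 951.1 < LCL.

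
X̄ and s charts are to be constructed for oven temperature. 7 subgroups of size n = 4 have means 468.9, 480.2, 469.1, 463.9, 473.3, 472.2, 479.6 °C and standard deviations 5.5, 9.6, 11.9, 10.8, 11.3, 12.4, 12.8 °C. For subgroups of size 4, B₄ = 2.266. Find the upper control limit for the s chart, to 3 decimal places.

24.052

s̄ = (5.5 + 9.6 + 11.9 + 10.8 + 11.3 + 12.4 + 12.8) / 7 = 10.6143
UCL_s = B₄·s̄ = 2.266 × 10.6143 = 24.0520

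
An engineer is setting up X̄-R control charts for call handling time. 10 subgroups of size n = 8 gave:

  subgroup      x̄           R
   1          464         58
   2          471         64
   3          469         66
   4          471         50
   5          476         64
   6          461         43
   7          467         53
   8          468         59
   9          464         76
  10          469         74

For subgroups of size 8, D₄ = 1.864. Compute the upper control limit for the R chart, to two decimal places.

R̄ = (58 + 64 + 66 + 50 + 64 + 43 + 53 + 59 + 76 + 74) / 10 = 607.0000 / 10 = 60.7000
UCL_R = D₄·R̄ = 1.864 × 60.7000 = 113.1448

113.14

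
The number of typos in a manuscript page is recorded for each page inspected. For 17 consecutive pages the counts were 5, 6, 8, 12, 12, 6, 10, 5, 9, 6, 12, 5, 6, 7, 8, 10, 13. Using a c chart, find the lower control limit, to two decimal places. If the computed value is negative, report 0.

0.00

c̄ = (5 + 6 + 8 + 12 + 12 + 6 + 10 + 5 + 9 + 6 + 12 + 5 + 6 + 7 + 8 + 10 + 13) / 17 = 140 / 17 = 8.2353
LCL = c̄ − 3√c̄ = 8.2353 − 3 × 2.8697 = -0.3739 → 0 (cannot be negative)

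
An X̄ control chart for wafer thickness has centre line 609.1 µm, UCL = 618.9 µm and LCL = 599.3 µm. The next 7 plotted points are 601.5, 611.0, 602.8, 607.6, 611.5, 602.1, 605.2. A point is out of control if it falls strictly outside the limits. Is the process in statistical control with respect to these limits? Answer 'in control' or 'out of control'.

All 7 points lie within [599.3, 618.9].

in control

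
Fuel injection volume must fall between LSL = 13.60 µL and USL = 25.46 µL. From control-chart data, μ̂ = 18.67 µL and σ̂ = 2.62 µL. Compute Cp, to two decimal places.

Cp = (USL − LSL) / (6σ̂) = (25.46 − 13.60) / (6 × 2.62) = 11.8600 / 15.7200 = 0.7545

0.75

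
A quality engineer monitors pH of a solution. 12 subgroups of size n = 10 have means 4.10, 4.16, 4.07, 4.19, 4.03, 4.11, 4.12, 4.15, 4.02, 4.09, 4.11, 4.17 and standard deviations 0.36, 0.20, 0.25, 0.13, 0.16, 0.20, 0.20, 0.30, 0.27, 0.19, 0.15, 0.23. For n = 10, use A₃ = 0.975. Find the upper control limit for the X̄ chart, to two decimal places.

X̄̄ = (4.10 + 4.16 + 4.07 + 4.19 + 4.03 + 4.11 + 4.12 + 4.15 + 4.02 + 4.09 + 4.11 + 4.17) / 12 = 4.1100
s̄ = (0.36 + 0.20 + 0.25 + 0.13 + 0.16 + 0.20 + 0.20 + 0.30 + 0.27 + 0.19 + 0.15 + 0.23) / 12 = 0.2200
UCL = X̄̄ + A₃·s̄ = 4.1100 + 0.975 × 0.2200 = 4.3245

4.32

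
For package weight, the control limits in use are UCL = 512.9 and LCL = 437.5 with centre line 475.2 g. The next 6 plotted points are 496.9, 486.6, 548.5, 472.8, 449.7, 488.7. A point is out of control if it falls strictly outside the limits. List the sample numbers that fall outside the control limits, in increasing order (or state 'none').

3

Compare each point to [437.5, 512.9]: sample 3 = 548.5 > UCL.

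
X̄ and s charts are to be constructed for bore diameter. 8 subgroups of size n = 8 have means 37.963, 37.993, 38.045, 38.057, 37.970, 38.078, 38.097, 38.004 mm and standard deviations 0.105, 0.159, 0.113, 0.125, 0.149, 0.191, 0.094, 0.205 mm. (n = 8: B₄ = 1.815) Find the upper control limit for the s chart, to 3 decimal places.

s̄ = (0.105 + 0.159 + 0.113 + 0.125 + 0.149 + 0.191 + 0.094 + 0.205) / 8 = 0.1426
UCL_s = B₄·s̄ = 1.815 × 0.1426 = 0.2589

0.259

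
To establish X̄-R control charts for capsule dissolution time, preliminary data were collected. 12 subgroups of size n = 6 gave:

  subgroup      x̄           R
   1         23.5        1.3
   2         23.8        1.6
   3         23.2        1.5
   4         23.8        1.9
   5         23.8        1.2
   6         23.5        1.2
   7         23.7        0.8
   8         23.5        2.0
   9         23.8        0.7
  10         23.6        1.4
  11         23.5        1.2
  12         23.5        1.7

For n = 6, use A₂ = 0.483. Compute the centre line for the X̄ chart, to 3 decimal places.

X̄̄ = (23.5 + 23.8 + 23.2 + 23.8 + 23.8 + 23.5 + 23.7 + 23.5 + 23.8 + 23.6 + 23.5 + 23.5) / 12 = 283.2000 / 12 = 23.6000
CL = X̄̄ = 23.6000

23.600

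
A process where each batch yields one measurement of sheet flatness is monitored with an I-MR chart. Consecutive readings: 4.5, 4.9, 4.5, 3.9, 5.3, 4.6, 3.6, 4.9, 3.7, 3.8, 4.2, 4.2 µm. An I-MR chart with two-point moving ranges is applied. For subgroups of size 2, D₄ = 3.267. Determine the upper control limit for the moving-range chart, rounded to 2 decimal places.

2.23

Moving ranges: 0.4, 0.4, 0.6, 1.4, 0.7, 1.0, 1.3, 1.2, 0.1, 0.4, 0.0; M̄R̄ = 7.5000 / 11 = 0.6818
UCL_MR = D₄·M̄R̄ = 3.267 × 0.6818 = 2.2275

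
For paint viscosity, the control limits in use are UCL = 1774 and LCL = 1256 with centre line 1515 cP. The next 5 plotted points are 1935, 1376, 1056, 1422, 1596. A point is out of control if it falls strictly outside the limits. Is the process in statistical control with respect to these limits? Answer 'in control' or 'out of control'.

Compare each point to [1256, 1774]: sample 1 = 1935 > UCL; sample 3 = 1056 < LCL.

out of control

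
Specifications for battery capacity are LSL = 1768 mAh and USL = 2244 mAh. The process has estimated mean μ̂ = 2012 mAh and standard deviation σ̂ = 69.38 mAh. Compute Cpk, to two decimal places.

Cpu = (USL − μ̂) / (3σ̂) = (2244 − 2012) / (3 × 69.38) = 1.1146; Cpl = (μ̂ − LSL) / (3σ̂) = (2012 − 1768) / (3 × 69.38) = 1.1723; Cpk = min(Cpu, Cpl) = 1.1146

1.11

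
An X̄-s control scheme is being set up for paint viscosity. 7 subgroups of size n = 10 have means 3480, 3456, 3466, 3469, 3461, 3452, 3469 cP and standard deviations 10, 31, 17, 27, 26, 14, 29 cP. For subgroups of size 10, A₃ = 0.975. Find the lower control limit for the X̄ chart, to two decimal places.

3443.26

X̄̄ = (3480 + 3456 + 3466 + 3469 + 3461 + 3452 + 3469) / 7 = 3464.7143
s̄ = (10 + 31 + 17 + 27 + 26 + 14 + 29) / 7 = 22.0000
LCL = X̄̄ − A₃·s̄ = 3464.7143 − 0.975 × 22.0000 = 3443.2643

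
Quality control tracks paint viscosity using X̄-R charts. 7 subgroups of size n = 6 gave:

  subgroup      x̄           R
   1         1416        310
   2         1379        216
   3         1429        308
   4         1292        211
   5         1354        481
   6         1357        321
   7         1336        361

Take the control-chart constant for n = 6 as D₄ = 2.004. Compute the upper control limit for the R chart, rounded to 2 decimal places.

632.12

R̄ = (310 + 216 + 308 + 211 + 481 + 321 + 361) / 7 = 2208.0000 / 7 = 315.4286
UCL_R = D₄·R̄ = 2.004 × 315.4286 = 632.1189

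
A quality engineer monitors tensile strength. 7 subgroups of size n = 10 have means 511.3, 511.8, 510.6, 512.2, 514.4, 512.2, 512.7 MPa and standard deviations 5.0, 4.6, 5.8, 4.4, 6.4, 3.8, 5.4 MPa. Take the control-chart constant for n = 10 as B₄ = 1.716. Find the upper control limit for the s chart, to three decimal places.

8.678

s̄ = (5.0 + 4.6 + 5.8 + 4.4 + 6.4 + 3.8 + 5.4) / 7 = 5.0571
UCL_s = B₄·s̄ = 1.716 × 5.0571 = 8.6781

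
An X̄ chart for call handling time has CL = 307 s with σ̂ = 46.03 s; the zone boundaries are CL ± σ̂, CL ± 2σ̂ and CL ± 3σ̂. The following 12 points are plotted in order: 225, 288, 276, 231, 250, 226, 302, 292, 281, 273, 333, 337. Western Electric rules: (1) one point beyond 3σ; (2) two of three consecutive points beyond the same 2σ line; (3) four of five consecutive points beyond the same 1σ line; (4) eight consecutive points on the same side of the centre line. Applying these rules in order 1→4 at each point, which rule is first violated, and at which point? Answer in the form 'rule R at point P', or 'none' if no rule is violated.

Zone of each point (C = within 1σ̂, B = 1σ̂–2σ̂, A = 2σ̂–3σ̂, * = beyond 3σ̂; sign = side of CL): 1:-B, 2:-C, 3:-C, 4:-B, 5:-B, 6:-B, 7:-C, 8:-C, 9:-C, 10:-C, 11:+C, 12:+C
Rule 4 (eight consecutive points on the same side of the centre line) is satisfied at point 8.

rule 4 at point 8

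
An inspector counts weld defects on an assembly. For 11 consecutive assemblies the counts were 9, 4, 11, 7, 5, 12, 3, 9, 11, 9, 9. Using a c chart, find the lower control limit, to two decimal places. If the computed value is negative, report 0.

c̄ = (9 + 4 + 11 + 7 + 5 + 12 + 3 + 9 + 11 + 9 + 9) / 11 = 89 / 11 = 8.0909
LCL = c̄ − 3√c̄ = 8.0909 − 3 × 2.8445 = -0.4424 → 0 (cannot be negative)

0.00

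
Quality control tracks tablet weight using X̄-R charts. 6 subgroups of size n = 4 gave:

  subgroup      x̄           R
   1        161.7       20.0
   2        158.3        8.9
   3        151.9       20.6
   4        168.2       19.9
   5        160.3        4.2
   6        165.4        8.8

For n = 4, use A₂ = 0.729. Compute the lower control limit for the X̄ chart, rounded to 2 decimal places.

X̄̄ = (161.7 + 158.3 + 151.9 + 168.2 + 160.3 + 165.4) / 6 = 965.8000 / 6 = 160.9667
R̄ = (20.0 + 8.9 + 20.6 + 19.9 + 4.2 + 8.8) / 6 = 82.4000 / 6 = 13.7333
LCL = X̄̄ − A₂·R̄ = 160.9667 − 0.729 × 13.7333 = 150.9551

150.96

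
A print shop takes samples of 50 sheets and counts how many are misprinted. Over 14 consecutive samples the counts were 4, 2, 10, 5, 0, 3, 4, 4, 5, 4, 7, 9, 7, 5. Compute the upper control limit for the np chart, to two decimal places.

p̄ = Σdᵢ / (k·n) = 69 / (14 × 50) = 0.09857
UCL = np̄ + 3·√(np̄(1−p̄)) = 4.9286 + 3 × √(4.9286×0.90143) = 4.9286 + 3 × 2.1078 = 11.2519

11.25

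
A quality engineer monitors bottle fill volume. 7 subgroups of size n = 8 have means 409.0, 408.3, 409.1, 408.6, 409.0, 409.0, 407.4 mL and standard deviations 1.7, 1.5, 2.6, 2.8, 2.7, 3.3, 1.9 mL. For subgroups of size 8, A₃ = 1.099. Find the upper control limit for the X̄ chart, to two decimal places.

411.22

X̄̄ = (409.0 + 408.3 + 409.1 + 408.6 + 409.0 + 409.0 + 407.4) / 7 = 408.6286
s̄ = (1.7 + 1.5 + 2.6 + 2.8 + 2.7 + 3.3 + 1.9) / 7 = 2.3571
UCL = X̄̄ + A₃·s̄ = 408.6286 + 1.099 × 2.3571 = 411.2191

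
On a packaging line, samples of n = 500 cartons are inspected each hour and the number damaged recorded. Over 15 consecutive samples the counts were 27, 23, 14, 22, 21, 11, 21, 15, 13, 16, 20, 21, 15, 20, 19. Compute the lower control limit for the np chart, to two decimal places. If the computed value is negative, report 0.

5.86

p̄ = Σdᵢ / (k·n) = 278 / (15 × 500) = 0.03707
LCL = np̄ − 3·√(np̄(1−p̄)) = 18.5333 − 3 × 4.2245 = 5.8598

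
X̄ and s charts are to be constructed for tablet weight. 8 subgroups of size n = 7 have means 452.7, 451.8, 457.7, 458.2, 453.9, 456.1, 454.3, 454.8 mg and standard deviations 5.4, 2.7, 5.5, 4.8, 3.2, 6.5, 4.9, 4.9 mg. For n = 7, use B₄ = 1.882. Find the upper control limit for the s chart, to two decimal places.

s̄ = (5.4 + 2.7 + 5.5 + 4.8 + 3.2 + 6.5 + 4.9 + 4.9) / 8 = 4.7375
UCL_s = B₄·s̄ = 1.882 × 4.7375 = 8.9160

8.92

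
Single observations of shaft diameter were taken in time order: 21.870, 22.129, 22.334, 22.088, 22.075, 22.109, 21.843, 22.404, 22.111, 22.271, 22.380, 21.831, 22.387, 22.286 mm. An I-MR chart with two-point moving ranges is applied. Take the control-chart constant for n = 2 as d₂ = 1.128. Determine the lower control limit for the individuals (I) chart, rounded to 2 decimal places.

21.47

X̄ = (21.870 + 22.129 + 22.334 + 22.088 + 22.075 + 22.109 + 21.843 + 22.404 + 22.111 + 22.271 + 22.380 + 21.831 + 22.387 + 22.286) / 14 = 22.1513
Moving ranges: 0.259, 0.205, 0.246, 0.013, 0.034, 0.266, 0.561, 0.293, 0.160, 0.109, 0.549, 0.556, 0.101; M̄R̄ = 3.3520 / 13 = 0.2578
LCL = X̄ − 3·M̄R̄/d₂ = 22.1513 − 3 × 0.2578 / 1.128 = 21.4655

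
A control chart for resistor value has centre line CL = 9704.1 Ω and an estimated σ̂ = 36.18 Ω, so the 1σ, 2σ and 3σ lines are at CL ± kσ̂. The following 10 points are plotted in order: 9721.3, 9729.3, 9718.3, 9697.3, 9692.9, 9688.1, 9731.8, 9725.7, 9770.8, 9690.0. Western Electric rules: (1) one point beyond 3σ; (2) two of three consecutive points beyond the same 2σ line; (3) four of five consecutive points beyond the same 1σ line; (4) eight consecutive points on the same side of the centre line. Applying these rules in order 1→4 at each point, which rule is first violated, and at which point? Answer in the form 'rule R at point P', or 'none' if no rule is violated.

none

Zone of each point (C = within 1σ̂, B = 1σ̂–2σ̂, A = 2σ̂–3σ̂, * = beyond 3σ̂; sign = side of CL): 1:+C, 2:+C, 3:+C, 4:-C, 5:-C, 6:-C, 7:+C, 8:+C, 9:+B, 10:-C
No rule fires across all 10 points.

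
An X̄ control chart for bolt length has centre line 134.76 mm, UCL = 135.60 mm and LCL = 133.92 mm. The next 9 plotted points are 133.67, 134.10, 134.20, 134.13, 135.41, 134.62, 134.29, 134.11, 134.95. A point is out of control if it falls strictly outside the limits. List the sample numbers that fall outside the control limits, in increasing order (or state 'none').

Compare each point to [133.92, 135.60]: sample 1 = 133.67 < LCL.

1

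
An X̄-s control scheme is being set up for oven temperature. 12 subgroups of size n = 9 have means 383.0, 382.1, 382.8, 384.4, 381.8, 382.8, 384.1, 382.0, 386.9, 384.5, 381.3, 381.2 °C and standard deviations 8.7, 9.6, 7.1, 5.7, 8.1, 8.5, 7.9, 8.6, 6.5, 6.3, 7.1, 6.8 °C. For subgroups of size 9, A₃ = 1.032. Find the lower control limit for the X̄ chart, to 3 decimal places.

375.258

X̄̄ = (383.0 + 382.1 + 382.8 + 384.4 + 381.8 + 382.8 + 384.1 + 382.0 + 386.9 + 384.5 + 381.3 + 381.2) / 12 = 383.0750
s̄ = (8.7 + 9.6 + 7.1 + 5.7 + 8.1 + 8.5 + 7.9 + 8.6 + 6.5 + 6.3 + 7.1 + 6.8) / 12 = 7.5750
LCL = X̄̄ − A₃·s̄ = 383.0750 − 1.032 × 7.5750 = 375.2576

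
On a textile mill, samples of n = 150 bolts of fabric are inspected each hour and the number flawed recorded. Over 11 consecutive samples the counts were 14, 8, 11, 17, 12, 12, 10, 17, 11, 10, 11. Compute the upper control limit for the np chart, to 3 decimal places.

p̄ = Σdᵢ / (k·n) = 133 / (11 × 150) = 0.08061
UCL = np̄ + 3·√(np̄(1−p̄)) = 12.0909 + 3 × √(12.0909×0.91939) = 12.0909 + 3 × 3.3341 = 22.0932

22.093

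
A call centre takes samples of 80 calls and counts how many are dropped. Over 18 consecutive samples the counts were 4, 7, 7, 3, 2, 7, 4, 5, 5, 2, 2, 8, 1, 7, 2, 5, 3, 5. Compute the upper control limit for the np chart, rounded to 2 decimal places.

10.50

p̄ = Σdᵢ / (k·n) = 79 / (18 × 80) = 0.05486
UCL = np̄ + 3·√(np̄(1−p̄)) = 4.3889 + 3 × √(4.3889×0.94514) = 4.3889 + 3 × 2.0367 = 10.4990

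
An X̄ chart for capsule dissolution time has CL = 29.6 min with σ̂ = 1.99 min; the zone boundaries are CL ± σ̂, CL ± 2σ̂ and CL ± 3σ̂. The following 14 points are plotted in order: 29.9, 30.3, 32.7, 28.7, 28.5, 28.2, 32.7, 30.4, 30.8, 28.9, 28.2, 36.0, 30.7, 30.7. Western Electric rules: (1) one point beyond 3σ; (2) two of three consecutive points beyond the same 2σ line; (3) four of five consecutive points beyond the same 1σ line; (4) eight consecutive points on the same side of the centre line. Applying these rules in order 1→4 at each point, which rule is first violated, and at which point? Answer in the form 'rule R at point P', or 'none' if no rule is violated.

Zone of each point (C = within 1σ̂, B = 1σ̂–2σ̂, A = 2σ̂–3σ̂, * = beyond 3σ̂; sign = side of CL): 1:+C, 2:+C, 3:+B, 4:-C, 5:-C, 6:-C, 7:+B, 8:+C, 9:+C, 10:-C, 11:-C, 12:+*, 13:+C, 14:+C
Rule 1 (one point beyond the 3σ limits) is satisfied at point 12.

rule 1 at point 12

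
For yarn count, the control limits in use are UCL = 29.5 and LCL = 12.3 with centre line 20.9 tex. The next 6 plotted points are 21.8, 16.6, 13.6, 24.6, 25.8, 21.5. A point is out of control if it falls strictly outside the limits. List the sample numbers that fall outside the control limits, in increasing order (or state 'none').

All 6 points lie within [12.3, 29.5].

none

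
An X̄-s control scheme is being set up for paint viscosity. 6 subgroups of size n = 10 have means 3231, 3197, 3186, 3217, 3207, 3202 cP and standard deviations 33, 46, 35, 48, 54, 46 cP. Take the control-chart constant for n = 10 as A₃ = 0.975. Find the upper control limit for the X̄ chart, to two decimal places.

3249.24

X̄̄ = (3231 + 3197 + 3186 + 3217 + 3207 + 3202) / 6 = 3206.6667
s̄ = (33 + 46 + 35 + 48 + 54 + 46) / 6 = 43.6667
UCL = X̄̄ + A₃·s̄ = 3206.6667 + 0.975 × 43.6667 = 3249.2417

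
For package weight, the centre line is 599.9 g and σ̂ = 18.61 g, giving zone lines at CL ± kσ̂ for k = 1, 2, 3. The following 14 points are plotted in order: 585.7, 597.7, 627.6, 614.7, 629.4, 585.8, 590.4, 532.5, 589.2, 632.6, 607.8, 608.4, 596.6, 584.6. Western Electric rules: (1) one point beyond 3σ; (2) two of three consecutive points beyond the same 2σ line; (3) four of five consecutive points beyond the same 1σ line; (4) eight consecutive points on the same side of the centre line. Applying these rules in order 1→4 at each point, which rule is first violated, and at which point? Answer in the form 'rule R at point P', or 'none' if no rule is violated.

rule 1 at point 8

Zone of each point (C = within 1σ̂, B = 1σ̂–2σ̂, A = 2σ̂–3σ̂, * = beyond 3σ̂; sign = side of CL): 1:-C, 2:-C, 3:+B, 4:+C, 5:+B, 6:-C, 7:-C, 8:-*, 9:-C, 10:+B, 11:+C, 12:+C, 13:-C, 14:-C
Rule 1 (one point beyond the 3σ limits) is satisfied at point 8.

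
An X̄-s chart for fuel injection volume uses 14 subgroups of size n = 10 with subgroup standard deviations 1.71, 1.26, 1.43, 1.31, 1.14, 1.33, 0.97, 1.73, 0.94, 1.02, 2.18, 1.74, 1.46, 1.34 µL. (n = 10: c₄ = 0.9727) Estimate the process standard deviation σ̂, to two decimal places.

s̄ = (1.71 + 1.26 + 1.43 + 1.31 + 1.14 + 1.33 + 0.97 + 1.73 + 0.94 + 1.02 + 2.18 + 1.74 + 1.46 + 1.34) / 14 = 1.3971
σ̂ = s̄ / c₄ = 1.3971 / 0.9727 = 1.4364

1.44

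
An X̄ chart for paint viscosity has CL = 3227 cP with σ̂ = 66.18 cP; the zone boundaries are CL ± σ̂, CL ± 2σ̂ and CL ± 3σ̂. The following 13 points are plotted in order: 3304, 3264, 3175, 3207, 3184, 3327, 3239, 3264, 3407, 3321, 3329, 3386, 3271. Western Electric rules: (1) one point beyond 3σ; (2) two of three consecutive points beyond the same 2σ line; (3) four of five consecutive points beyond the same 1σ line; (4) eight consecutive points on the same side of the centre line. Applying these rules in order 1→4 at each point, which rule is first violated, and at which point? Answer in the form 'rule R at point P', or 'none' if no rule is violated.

rule 3 at point 12

Zone of each point (C = within 1σ̂, B = 1σ̂–2σ̂, A = 2σ̂–3σ̂, * = beyond 3σ̂; sign = side of CL): 1:+B, 2:+C, 3:-C, 4:-C, 5:-C, 6:+B, 7:+C, 8:+C, 9:+A, 10:+B, 11:+B, 12:+A, 13:+C
Rule 3 (four of five consecutive points beyond the same 1σ limit) is satisfied at point 12.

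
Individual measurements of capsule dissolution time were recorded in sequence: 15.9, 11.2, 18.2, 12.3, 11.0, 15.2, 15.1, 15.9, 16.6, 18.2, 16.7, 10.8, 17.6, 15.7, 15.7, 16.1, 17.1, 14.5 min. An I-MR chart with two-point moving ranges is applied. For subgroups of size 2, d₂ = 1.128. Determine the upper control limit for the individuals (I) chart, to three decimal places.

22.470

X̄ = (15.9 + 11.2 + 18.2 + 12.3 + 11.0 + 15.2 + 15.1 + 15.9 + 16.6 + 18.2 + 16.7 + 10.8 + 17.6 + 15.7 + 15.7 + 16.1 + 17.1 + 14.5) / 18 = 15.2111
Moving ranges: 4.7, 7.0, 5.9, 1.3, 4.2, 0.1, 0.8, 0.7, 1.6, 1.5, 5.9, 6.8, 1.9, 0.0, 0.4, 1.0, 2.6; M̄R̄ = 46.4000 / 17 = 2.7294
UCL = X̄ + 3·M̄R̄/d₂ = 15.2111 + 3 × 2.7294 / 1.128 = 22.4702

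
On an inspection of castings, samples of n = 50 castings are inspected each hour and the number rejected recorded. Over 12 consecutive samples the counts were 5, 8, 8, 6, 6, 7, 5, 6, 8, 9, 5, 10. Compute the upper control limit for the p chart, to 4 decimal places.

0.2848

p̄ = Σdᵢ / (k·n) = 83 / (12 × 50) = 0.13833
UCL = p̄ + 3·√(p̄(1−p̄)/n) = 0.13833 + 3 × √(0.13833×0.86167/50) = 0.13833 + 3 × 0.04883 = 0.28481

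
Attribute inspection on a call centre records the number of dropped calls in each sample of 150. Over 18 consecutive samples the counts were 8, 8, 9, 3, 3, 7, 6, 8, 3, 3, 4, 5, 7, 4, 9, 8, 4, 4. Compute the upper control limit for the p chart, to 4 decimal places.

0.0851

p̄ = Σdᵢ / (k·n) = 103 / (18 × 150) = 0.03815
UCL = p̄ + 3·√(p̄(1−p̄)/n) = 0.03815 + 3 × √(0.03815×0.96185/150) = 0.03815 + 3 × 0.01564 = 0.08507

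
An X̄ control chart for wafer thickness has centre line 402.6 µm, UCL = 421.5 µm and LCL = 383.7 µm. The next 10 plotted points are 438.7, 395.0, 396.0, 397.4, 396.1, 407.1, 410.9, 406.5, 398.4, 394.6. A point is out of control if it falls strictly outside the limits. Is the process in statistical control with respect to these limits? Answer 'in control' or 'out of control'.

Compare each point to [383.7, 421.5]: sample 1 = 438.7 > UCL.

out of control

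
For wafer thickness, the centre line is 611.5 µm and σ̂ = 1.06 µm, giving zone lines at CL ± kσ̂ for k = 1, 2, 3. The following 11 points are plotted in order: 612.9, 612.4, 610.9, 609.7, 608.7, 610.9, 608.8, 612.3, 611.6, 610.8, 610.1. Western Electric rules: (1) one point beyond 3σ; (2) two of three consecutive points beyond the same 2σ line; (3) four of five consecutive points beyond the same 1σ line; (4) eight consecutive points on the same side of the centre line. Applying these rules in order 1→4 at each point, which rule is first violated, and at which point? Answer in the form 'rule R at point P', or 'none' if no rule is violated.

Zone of each point (C = within 1σ̂, B = 1σ̂–2σ̂, A = 2σ̂–3σ̂, * = beyond 3σ̂; sign = side of CL): 1:+B, 2:+C, 3:-C, 4:-B, 5:-A, 6:-C, 7:-A, 8:+C, 9:+C, 10:-C, 11:-B
Rule 2 (two of three consecutive points beyond the same 2σ limit) is satisfied at point 7.

rule 2 at point 7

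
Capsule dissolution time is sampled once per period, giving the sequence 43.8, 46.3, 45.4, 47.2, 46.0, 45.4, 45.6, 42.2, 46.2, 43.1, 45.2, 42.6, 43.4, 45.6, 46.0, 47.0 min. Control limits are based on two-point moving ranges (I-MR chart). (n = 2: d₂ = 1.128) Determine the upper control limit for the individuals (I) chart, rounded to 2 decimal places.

X̄ = (43.8 + 46.3 + 45.4 + 47.2 + 46.0 + 45.4 + 45.6 + 42.2 + 46.2 + 43.1 + 45.2 + 42.6 + 43.4 + 45.6 + 46.0 + 47.0) / 16 = 45.0625
Moving ranges: 2.5, 0.9, 1.8, 1.2, 0.6, 0.2, 3.4, 4.0, 3.1, 2.1, 2.6, 0.8, 2.2, 0.4, 1.0; M̄R̄ = 26.8000 / 15 = 1.7867
UCL = X̄ + 3·M̄R̄/d₂ = 45.0625 + 3 × 1.7867 / 1.128 = 49.8143

49.81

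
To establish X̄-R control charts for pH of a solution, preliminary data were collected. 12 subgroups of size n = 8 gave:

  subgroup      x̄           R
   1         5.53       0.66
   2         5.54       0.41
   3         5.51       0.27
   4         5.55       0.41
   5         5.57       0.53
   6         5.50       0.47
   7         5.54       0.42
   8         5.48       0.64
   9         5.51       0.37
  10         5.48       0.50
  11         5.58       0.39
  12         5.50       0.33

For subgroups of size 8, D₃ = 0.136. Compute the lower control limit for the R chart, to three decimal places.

0.061

R̄ = (0.66 + 0.41 + 0.27 + 0.41 + 0.53 + 0.47 + 0.42 + 0.64 + 0.37 + 0.50 + 0.39 + 0.33) / 12 = 5.4000 / 12 = 0.4500
LCL_R = D₃·R̄ = 0.136 × 0.4500 = 0.0612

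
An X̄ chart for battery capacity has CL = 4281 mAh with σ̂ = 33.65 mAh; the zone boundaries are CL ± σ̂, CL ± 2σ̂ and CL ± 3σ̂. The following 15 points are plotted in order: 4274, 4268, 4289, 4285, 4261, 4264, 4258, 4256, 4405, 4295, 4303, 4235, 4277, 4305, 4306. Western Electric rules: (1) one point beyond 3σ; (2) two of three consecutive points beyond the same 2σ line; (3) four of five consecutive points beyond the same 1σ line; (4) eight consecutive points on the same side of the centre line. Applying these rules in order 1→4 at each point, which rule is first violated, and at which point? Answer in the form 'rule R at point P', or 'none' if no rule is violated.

rule 1 at point 9

Zone of each point (C = within 1σ̂, B = 1σ̂–2σ̂, A = 2σ̂–3σ̂, * = beyond 3σ̂; sign = side of CL): 1:-C, 2:-C, 3:+C, 4:+C, 5:-C, 6:-C, 7:-C, 8:-C, 9:+*, 10:+C, 11:+C, 12:-B, 13:-C, 14:+C, 15:+C
Rule 1 (one point beyond the 3σ limits) is satisfied at point 9.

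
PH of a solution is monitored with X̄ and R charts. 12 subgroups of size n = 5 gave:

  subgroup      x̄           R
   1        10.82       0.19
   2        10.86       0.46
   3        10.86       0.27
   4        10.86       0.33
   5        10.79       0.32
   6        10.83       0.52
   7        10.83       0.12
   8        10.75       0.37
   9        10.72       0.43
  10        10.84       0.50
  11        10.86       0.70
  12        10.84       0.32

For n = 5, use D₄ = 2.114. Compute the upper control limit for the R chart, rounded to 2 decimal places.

0.80

R̄ = (0.19 + 0.46 + 0.27 + 0.33 + 0.32 + 0.52 + 0.12 + 0.37 + 0.43 + 0.50 + 0.70 + 0.32) / 12 = 4.5300 / 12 = 0.3775
UCL_R = D₄·R̄ = 2.114 × 0.3775 = 0.7980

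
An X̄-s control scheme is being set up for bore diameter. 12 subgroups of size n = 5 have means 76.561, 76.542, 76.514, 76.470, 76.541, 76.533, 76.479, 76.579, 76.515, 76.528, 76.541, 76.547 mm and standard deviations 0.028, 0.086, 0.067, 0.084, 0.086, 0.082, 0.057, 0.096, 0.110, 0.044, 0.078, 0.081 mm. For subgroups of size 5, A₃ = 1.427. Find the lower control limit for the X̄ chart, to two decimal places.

76.42

X̄̄ = (76.561 + 76.542 + 76.514 + 76.470 + 76.541 + 76.533 + 76.479 + 76.579 + 76.515 + 76.528 + 76.541 + 76.547) / 12 = 76.5292
s̄ = (0.028 + 0.086 + 0.067 + 0.084 + 0.086 + 0.082 + 0.057 + 0.096 + 0.110 + 0.044 + 0.078 + 0.081) / 12 = 0.0749
LCL = X̄̄ − A₃·s̄ = 76.5292 − 1.427 × 0.0749 = 76.4223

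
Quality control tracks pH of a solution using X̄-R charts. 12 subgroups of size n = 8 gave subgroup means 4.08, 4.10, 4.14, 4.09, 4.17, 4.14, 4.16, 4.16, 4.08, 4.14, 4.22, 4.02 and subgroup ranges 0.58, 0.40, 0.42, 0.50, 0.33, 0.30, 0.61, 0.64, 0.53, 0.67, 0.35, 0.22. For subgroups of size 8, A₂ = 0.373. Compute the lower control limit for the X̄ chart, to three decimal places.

X̄̄ = (4.08 + 4.10 + 4.14 + 4.09 + 4.17 + 4.14 + 4.16 + 4.16 + 4.08 + 4.14 + 4.22 + 4.02) / 12 = 49.5000 / 12 = 4.1250
R̄ = (0.58 + 0.40 + 0.42 + 0.50 + 0.33 + 0.30 + 0.61 + 0.64 + 0.53 + 0.67 + 0.35 + 0.22) / 12 = 5.5500 / 12 = 0.4625
LCL = X̄̄ − A₂·R̄ = 4.1250 − 0.373 × 0.4625 = 3.9525

3.952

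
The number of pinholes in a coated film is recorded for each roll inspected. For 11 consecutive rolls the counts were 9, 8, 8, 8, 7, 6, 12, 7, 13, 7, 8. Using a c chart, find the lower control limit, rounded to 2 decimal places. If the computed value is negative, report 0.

0.00

c̄ = (9 + 8 + 8 + 8 + 7 + 6 + 12 + 7 + 13 + 7 + 8) / 11 = 93 / 11 = 8.4545
LCL = c̄ − 3√c̄ = 8.4545 − 3 × 2.9077 = -0.2685 → 0 (cannot be negative)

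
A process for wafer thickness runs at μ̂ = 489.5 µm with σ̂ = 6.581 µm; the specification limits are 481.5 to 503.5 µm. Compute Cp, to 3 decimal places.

Cp = (USL − LSL) / (6σ̂) = (503.5 − 481.5) / (6 × 6.581) = 22.0000 / 39.4860 = 0.5572

0.557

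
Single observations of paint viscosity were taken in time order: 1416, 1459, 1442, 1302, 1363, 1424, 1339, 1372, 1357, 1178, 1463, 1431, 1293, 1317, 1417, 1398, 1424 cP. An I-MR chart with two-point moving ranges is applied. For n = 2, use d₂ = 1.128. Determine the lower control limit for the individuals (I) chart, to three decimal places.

1167.067

X̄ = (1416 + 1459 + 1442 + 1302 + 1363 + 1424 + 1339 + 1372 + 1357 + 1178 + 1463 + 1431 + 1293 + 1317 + 1417 + 1398 + 1424) / 17 = 1376.1765
Moving ranges: 43, 17, 140, 61, 61, 85, 33, 15, 179, 285, 32, 138, 24, 100, 19, 26; M̄R̄ = 1258.0000 / 16 = 78.6250
LCL = X̄ − 3·M̄R̄/d₂ = 1376.1765 − 3 × 78.6250 / 1.128 = 1167.0674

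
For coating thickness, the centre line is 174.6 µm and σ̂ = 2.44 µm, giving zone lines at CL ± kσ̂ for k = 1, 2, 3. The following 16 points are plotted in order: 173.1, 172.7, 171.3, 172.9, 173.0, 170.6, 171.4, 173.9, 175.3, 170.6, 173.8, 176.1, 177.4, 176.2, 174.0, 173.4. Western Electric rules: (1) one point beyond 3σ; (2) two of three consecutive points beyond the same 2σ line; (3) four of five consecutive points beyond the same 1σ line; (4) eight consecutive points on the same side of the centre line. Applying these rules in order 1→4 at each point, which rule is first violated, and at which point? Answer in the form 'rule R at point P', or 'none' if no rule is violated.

rule 4 at point 8

Zone of each point (C = within 1σ̂, B = 1σ̂–2σ̂, A = 2σ̂–3σ̂, * = beyond 3σ̂; sign = side of CL): 1:-C, 2:-C, 3:-B, 4:-C, 5:-C, 6:-B, 7:-B, 8:-C, 9:+C, 10:-B, 11:-C, 12:+C, 13:+B, 14:+C, 15:-C, 16:-C
Rule 4 (eight consecutive points on the same side of the centre line) is satisfied at point 8.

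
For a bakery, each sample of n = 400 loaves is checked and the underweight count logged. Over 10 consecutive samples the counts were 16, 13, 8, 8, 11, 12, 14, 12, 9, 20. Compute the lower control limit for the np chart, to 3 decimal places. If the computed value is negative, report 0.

1.942

p̄ = Σdᵢ / (k·n) = 123 / (10 × 400) = 0.03075
LCL = np̄ − 3·√(np̄(1−p̄)) = 12.3000 − 3 × 3.4528 = 1.9416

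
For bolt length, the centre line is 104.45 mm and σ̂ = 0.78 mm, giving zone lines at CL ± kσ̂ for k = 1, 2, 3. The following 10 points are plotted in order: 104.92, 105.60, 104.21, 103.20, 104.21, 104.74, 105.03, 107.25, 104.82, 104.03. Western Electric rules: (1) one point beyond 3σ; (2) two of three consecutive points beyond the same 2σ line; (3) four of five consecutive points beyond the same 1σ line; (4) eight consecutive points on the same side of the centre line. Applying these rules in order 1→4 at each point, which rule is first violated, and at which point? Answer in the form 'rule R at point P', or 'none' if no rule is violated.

Zone of each point (C = within 1σ̂, B = 1σ̂–2σ̂, A = 2σ̂–3σ̂, * = beyond 3σ̂; sign = side of CL): 1:+C, 2:+B, 3:-C, 4:-B, 5:-C, 6:+C, 7:+C, 8:+*, 9:+C, 10:-C
Rule 1 (one point beyond the 3σ limits) is satisfied at point 8.

rule 1 at point 8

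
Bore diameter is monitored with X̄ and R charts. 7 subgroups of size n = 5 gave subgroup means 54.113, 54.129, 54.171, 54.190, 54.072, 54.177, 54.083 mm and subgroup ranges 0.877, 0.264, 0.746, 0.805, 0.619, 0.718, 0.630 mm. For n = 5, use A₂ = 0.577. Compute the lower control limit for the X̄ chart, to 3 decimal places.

X̄̄ = (54.113 + 54.129 + 54.171 + 54.190 + 54.072 + 54.177 + 54.083) / 7 = 378.9350 / 7 = 54.1336
R̄ = (0.877 + 0.264 + 0.746 + 0.805 + 0.619 + 0.718 + 0.630) / 7 = 4.6590 / 7 = 0.6656
LCL = X̄̄ − A₂·R̄ = 54.1336 − 0.577 × 0.6656 = 53.7495

53.750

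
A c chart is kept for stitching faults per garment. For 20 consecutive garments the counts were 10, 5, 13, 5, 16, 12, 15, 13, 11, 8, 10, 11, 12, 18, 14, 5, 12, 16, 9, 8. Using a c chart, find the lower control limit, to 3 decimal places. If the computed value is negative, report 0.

1.133

c̄ = (10 + 5 + 13 + 5 + 16 + 12 + 15 + 13 + 11 + 8 + 10 + 11 + 12 + 18 + 14 + 5 + 12 + 16 + 9 + 8) / 20 = 223 / 20 = 11.1500
LCL = c̄ − 3√c̄ = 11.1500 − 3 × 3.3392 = 1.1325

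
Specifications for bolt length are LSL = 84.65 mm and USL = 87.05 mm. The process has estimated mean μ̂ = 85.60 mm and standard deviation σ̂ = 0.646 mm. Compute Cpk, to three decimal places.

0.490

Cpu = (USL − μ̂) / (3σ̂) = (87.05 − 85.60) / (3 × 0.646) = 0.7482; Cpl = (μ̂ − LSL) / (3σ̂) = (85.60 − 84.65) / (3 × 0.646) = 0.4902; Cpk = min(Cpu, Cpl) = 0.4902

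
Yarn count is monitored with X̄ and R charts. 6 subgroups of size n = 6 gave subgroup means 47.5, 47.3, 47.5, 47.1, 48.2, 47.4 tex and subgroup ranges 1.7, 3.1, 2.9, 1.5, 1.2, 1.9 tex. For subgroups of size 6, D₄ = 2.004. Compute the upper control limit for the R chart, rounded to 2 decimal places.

R̄ = (1.7 + 3.1 + 2.9 + 1.5 + 1.2 + 1.9) / 6 = 12.3000 / 6 = 2.0500
UCL_R = D₄·R̄ = 2.004 × 2.0500 = 4.1082

4.11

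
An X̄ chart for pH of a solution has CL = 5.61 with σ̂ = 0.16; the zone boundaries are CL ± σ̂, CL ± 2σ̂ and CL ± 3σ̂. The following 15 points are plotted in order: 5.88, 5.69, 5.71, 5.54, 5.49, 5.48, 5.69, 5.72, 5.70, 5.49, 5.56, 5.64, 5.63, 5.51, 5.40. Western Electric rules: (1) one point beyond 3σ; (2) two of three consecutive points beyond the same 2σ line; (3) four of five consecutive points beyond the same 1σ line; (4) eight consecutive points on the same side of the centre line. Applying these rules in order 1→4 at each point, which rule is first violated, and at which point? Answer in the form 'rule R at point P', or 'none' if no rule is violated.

Zone of each point (C = within 1σ̂, B = 1σ̂–2σ̂, A = 2σ̂–3σ̂, * = beyond 3σ̂; sign = side of CL): 1:+B, 2:+C, 3:+C, 4:-C, 5:-C, 6:-C, 7:+C, 8:+C, 9:+C, 10:-C, 11:-C, 12:+C, 13:+C, 14:-C, 15:-B
No rule fires across all 15 points.

none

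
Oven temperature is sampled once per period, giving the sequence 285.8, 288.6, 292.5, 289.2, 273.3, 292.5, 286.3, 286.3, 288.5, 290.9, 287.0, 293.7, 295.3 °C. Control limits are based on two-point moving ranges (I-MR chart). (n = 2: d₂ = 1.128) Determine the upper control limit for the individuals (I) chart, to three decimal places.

303.547

X̄ = (285.8 + 288.6 + 292.5 + 289.2 + 273.3 + 292.5 + 286.3 + 286.3 + 288.5 + 290.9 + 287.0 + 293.7 + 295.3) / 13 = 288.4538
Moving ranges: 2.8, 3.9, 3.3, 15.9, 19.2, 6.2, 0.0, 2.2, 2.4, 3.9, 6.7, 1.6; M̄R̄ = 68.1000 / 12 = 5.6750
UCL = X̄ + 3·M̄R̄/d₂ = 288.4538 + 3 × 5.6750 / 1.128 = 303.5469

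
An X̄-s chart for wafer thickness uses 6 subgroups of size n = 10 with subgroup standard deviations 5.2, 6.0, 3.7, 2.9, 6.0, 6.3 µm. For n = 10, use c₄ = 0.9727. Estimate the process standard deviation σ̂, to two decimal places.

5.16

s̄ = (5.2 + 6.0 + 3.7 + 2.9 + 6.0 + 6.3) / 6 = 5.0167
σ̂ = s̄ / c₄ = 5.0167 / 0.9727 = 5.1575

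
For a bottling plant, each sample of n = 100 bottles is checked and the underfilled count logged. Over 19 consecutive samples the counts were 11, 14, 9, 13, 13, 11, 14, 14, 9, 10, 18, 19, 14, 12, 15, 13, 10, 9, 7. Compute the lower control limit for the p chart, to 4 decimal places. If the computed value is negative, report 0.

p̄ = Σdᵢ / (k·n) = 235 / (19 × 100) = 0.12368
LCL = p̄ − 3·√(p̄(1−p̄)/n) = 0.12368 − 3 × 0.03292 = 0.02492

0.0249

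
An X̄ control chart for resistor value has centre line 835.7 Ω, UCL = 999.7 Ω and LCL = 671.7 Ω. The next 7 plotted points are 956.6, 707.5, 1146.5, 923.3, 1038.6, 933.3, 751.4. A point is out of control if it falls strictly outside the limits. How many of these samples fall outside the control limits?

2

Compare each point to [671.7, 999.7]: sample 3 = 1146.5 > UCL; sample 5 = 1038.6 > UCL.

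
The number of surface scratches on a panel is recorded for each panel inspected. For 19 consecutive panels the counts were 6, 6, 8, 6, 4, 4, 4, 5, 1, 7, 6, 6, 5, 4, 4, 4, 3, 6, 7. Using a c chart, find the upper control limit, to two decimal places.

11.80

c̄ = (6 + 6 + 8 + 6 + 4 + 4 + 4 + 5 + 1 + 7 + 6 + 6 + 5 + 4 + 4 + 4 + 3 + 6 + 7) / 19 = 96 / 19 = 5.0526
UCL = c̄ + 3√c̄ = 5.0526 + 3 × √5.0526 = 5.0526 + 3 × 2.2478 = 11.7960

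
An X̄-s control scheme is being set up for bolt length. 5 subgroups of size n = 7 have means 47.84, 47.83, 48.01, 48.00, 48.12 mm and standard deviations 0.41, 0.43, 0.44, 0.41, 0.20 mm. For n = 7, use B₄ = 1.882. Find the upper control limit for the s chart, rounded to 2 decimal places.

0.71

s̄ = (0.41 + 0.43 + 0.44 + 0.41 + 0.20) / 5 = 0.3780
UCL_s = B₄·s̄ = 1.882 × 0.3780 = 0.7114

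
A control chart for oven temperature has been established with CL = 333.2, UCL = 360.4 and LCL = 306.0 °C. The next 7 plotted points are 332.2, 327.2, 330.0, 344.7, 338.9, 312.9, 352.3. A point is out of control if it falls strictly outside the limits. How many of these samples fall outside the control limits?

All 7 points lie within [306.0, 360.4].

0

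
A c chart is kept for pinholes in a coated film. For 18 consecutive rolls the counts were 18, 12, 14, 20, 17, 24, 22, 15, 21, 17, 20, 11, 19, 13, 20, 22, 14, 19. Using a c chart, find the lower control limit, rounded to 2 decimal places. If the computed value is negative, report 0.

5.06

c̄ = (18 + 12 + 14 + 20 + 17 + 24 + 22 + 15 + 21 + 17 + 20 + 11 + 19 + 13 + 20 + 22 + 14 + 19) / 18 = 318 / 18 = 17.6667
LCL = c̄ − 3√c̄ = 17.6667 − 3 × 4.2032 = 5.0571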